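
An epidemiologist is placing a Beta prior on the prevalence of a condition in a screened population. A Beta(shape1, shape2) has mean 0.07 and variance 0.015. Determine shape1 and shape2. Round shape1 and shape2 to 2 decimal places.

Let s = shape1+shape2. The Beta variance is μ(1−μ)/(s+1).
So s+1 = μ(1−μ)/σ² = (0.07×0.93)/0.015 = 0.0651/0.015 = 4.3400, giving s = 3.3400.
Then shape1 = μs = 0.07×3.3400 = 0.23 and shape2 = (1−μ)s = 0.93×3.3400 = 3.11.

shape1 = 0.23, shape2 = 3.11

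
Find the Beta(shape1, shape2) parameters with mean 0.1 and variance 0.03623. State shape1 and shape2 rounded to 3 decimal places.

shape1 = 0.148, shape2 = 1.336

By moment matching, shape1+shape2 = μ(1−μ)/σ² − 1 = (0.1·0.9)/0.03623 − 1 = 2.4841 − 1 = 1.4841.
Since shape1/(shape1+shape2) = μ, shape1 = 0.1·1.4841 = 0.148 and shape2 = 0.9·1.4841 = 1.336.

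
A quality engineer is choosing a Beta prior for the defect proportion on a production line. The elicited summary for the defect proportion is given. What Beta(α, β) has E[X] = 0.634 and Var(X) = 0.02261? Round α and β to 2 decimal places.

α = 5.87, β = 3.39

By moment matching, α+β = μ(1−μ)/σ² − 1 = (0.634·0.366)/0.02261 − 1 = 10.2629 − 1 = 9.2629.
Since α/(α+β) = μ, α = 0.634·9.2629 = 5.87 and β = 0.366·9.2629 = 3.39.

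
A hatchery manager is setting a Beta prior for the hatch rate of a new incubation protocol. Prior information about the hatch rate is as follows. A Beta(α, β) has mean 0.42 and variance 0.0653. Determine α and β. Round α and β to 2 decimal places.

Let s = α+β. The Beta variance is μ(1−μ)/(s+1).
So s+1 = μ(1−μ)/σ² = (0.42×0.58)/0.0653 = 0.2436/0.0653 = 3.7305, giving s = 2.7305.
Then α = μs = 0.42×2.7305 = 1.15 and β = (1−μ)s = 0.58×2.7305 = 1.58.

α = 1.15, β = 1.58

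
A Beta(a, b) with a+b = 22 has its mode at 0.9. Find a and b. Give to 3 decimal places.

a = 19.000, b = 3.000

Mode = (a−1)/(κ−2) with κ = a+b, so a−1 = 0.9·20 = 18.000.
a = 19.000; b = κ − a = 3.000.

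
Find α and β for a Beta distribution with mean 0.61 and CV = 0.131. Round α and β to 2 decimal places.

α = 22.12, β = 14.14

σ = CV·μ = 0.131×0.61 = 0.07991, so σ² = 0.006386.
s+1 = μ(1−μ)/σ² = 0.2379/0.006386 = 37.2557, so s = α+β = 36.2557.
α = μs = 22.12, β = (1−μ)s = 14.14.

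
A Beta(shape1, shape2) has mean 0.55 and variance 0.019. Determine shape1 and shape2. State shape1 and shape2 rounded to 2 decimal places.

Write ν = shape1+shape2; then shape1 = μν and Var = μ(1−μ)/(ν+1).
ν = μ(1−μ)/Var − 1 = 0.2475/0.019 − 1 = 12.0263.
shape1 = 0.55·12.0263 = 6.61, shape2 = 0.45·12.0263 = 5.41.

shape1 = 6.61, shape2 = 5.41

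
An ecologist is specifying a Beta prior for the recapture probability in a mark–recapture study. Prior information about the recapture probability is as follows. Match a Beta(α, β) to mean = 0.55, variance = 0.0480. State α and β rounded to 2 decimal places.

α = 2.29, β = 1.87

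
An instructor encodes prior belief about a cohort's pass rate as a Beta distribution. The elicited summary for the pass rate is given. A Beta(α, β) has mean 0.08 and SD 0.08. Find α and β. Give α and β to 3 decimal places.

Variance = 0.08² = 0.0064. The moment-matching identity α+β = μ(1−μ)/Var − 1 gives
α+β = 0.0736/0.0064 − 1 = 10.5000, so α = μ·10.5000 = 0.840 and β = (1−μ)·10.5000 = 9.660.

α = 0.840, β = 9.660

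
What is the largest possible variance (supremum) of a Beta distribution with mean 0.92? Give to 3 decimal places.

0.074

For fixed mean μ the Beta variance is μ(1−μ)/(α+β+1), increasing as α+β decreases.
Its least upper bound (not attained) is μ(1−μ) = 0.92·0.08 = 0.074.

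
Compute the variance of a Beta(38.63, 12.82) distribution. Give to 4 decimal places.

Var = αβ/[(α+β)²(α+β+1)] = (38.63×12.82)/(51.45²×52.45) = 495.2366/138840.526125 = 0.0036.

0.0036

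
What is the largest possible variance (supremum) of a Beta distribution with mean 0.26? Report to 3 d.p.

Var = μ(1−μ)/(α+β+1), which approaches μ(1−μ) as α+β → 0.
So the supremum is μ(1−μ) = 0.26×0.74 = 0.192.

0.192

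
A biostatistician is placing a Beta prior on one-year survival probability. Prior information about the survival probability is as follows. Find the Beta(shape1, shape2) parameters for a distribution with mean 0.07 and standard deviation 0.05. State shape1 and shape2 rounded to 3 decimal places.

shape1 = 1.753, shape2 = 23.287

First σ² = 0.0025. Setting shape1 = μn, shape2 = (1−μ)n with n = shape1+shape2,
μ(1−μ)/(n+1) = 0.0025 ⇒ n+1 = 0.0651/0.0025 = 26.0400 ⇒ n = 25.0400.
Hence shape1 = 0.07×25.0400 = 1.753, shape2 = 0.93×25.0400 = 23.287.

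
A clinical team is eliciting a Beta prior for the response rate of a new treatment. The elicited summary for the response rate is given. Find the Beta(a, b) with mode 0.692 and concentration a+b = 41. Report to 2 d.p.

Since the density peak of Beta(a,b) is at (a−1)/(a+b−2),
a = 1 + 0.692(41−2) = 27.99 and b = 41 − 27.99 = 13.01.

a = 27.99, b = 13.01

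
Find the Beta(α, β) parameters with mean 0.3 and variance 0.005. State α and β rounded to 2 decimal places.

Let s = α+β. The Beta variance is μ(1−μ)/(s+1).
So s+1 = μ(1−μ)/σ² = (0.3×0.7)/0.005 = 0.21/0.005 = 42.0000, giving s = 41.0000.
Then α = μs = 0.3×41.0000 = 12.30 and β = (1−μ)s = 0.7×41.0000 = 28.70.

α = 12.30, β = 28.70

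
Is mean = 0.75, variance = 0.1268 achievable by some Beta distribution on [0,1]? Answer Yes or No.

Yes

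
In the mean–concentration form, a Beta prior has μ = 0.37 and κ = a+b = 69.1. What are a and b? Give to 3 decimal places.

a = 25.567, b = 43.533

a = μκ = 0.37×69.1 = 25.567 and b = (1−μ)κ = 0.63×69.1 = 43.533.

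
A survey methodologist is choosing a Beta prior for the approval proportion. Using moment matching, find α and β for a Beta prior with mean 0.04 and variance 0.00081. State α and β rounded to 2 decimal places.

α = 1.86, β = 44.55

By moment matching, α+β = μ(1−μ)/σ² − 1 = (0.04·0.96)/0.00081 − 1 = 47.4074 − 1 = 46.4074.
Since α/(α+β) = μ, α = 0.04·46.4074 = 1.86 and β = 0.96·46.4074 = 44.55.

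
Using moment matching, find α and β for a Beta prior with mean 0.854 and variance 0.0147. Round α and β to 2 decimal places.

By moment matching, α+β = μ(1−μ)/σ² − 1 = (0.854·0.146)/0.0147 − 1 = 8.4819 − 1 = 7.4819.
Since α/(α+β) = μ, α = 0.854·7.4819 = 6.39 and β = 0.146·7.4819 = 1.09.

α = 6.39, β = 1.09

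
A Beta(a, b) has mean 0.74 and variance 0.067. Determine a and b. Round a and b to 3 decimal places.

By moment matching, a+b = μ(1−μ)/σ² − 1 = (0.74·0.26)/0.067 − 1 = 2.8716 − 1 = 1.8716.
Since a/(a+b) = μ, a = 0.74·1.8716 = 1.385 and b = 0.26·1.8716 = 0.487.

a = 1.385, b = 0.487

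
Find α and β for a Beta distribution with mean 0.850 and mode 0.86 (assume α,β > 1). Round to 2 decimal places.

With s = α+β: μ = α/s and mode = (α−1)/(s−2). Eliminating α = μs,
μs − 1 = m(s−2) ⇒ s(μ−m) = 1−2m ⇒ s = -0.72/-0.010 = 72.0000.
So α = μs = 61.20, β = (1−μ)s = 10.80.

α = 61.20, β = 10.80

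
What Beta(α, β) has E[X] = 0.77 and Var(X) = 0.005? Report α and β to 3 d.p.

α = 26.503, β = 7.917

Write ν = α+β; then α = μν and Var = μ(1−μ)/(ν+1).
ν = μ(1−μ)/Var − 1 = 0.1771/0.005 − 1 = 34.4200.
α = 0.77·34.4200 = 26.503, β = 0.23·34.4200 = 7.917.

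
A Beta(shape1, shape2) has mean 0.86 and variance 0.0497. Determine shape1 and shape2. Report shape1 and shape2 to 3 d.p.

shape1 = 1.223, shape2 = 0.199

Write ν = shape1+shape2; then shape1 = μν and Var = μ(1−μ)/(ν+1).
ν = μ(1−μ)/Var − 1 = 0.1204/0.0497 − 1 = 1.4225.
shape1 = 0.86·1.4225 = 1.223, shape2 = 0.14·1.4225 = 0.199.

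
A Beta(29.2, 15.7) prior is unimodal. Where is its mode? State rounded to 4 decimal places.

0.6573

The density x^(α−1)(1−x)^(β−1) is maximised at (α−1)/(α+β−2) = 28.2/42.9 = 0.6573.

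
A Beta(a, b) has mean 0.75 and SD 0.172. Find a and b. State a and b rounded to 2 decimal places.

Variance = 0.172² = 0.029584. The moment-matching identity a+b = μ(1−μ)/Var − 1 gives
a+b = 0.1875/0.029584 − 1 = 5.3379, so a = μ·5.3379 = 4.00 and b = (1−μ)·5.3379 = 1.33.

a = 4.00, b = 1.33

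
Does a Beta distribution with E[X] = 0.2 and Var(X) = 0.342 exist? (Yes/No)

No

For any Beta, Var(X) < E[X]·(1−E[X]).
Here μ(1−μ) = 0.2×0.8 = 0.16, and 0.342 ≥ 0.16.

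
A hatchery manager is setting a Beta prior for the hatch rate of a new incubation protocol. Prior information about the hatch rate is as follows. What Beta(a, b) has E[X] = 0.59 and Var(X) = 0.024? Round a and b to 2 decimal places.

Let s = a+b. The Beta variance is μ(1−μ)/(s+1).
So s+1 = μ(1−μ)/σ² = (0.59×0.41)/0.024 = 0.2419/0.024 = 10.0792, giving s = 9.0792.
Then a = μs = 0.59×9.0792 = 5.36 and b = (1−μ)s = 0.41×9.0792 = 3.72.

a = 5.36, b = 3.72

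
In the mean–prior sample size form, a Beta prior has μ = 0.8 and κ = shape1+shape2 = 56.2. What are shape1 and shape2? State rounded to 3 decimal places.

shape1 = 44.960, shape2 = 11.240

shape1 = μκ = 0.8×56.2 = 44.960 and shape2 = (1−μ)κ = 0.2×56.2 = 11.240.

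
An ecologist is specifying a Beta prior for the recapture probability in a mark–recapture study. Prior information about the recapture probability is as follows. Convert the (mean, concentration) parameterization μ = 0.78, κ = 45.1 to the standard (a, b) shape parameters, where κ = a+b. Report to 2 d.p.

a = 35.18, b = 9.92

Split κ in proportion μ : (1−μ): a = 0.78·45.1 = 35.18, b = 45.1 − 35.18 = 9.92.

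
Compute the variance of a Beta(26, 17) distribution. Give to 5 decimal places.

0.00543

μ = 26/43 = 0.604651; Var = μ(1−μ)/(α+β+1) = 0.2390481/44 = 0.00543.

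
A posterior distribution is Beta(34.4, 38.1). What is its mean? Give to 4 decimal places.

0.4745

E[X] = α/(α+β) = 34.4/72.5 = 0.4745.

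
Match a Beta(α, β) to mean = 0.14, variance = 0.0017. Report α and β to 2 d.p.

α = 9.78, β = 60.05

Let s = α+β. The Beta variance is μ(1−μ)/(s+1).
So s+1 = μ(1−μ)/σ² = (0.14×0.86)/0.0017 = 0.1204/0.0017 = 70.8235, giving s = 69.8235.
Then α = μs = 0.14×69.8235 = 9.78 and β = (1−μ)s = 0.86×69.8235 = 60.05.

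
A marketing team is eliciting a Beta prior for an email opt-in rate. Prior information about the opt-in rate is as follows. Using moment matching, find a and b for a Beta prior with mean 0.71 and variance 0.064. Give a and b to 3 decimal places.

Write ν = a+b; then a = μν and Var = μ(1−μ)/(ν+1).
ν = μ(1−μ)/Var − 1 = 0.2059/0.064 − 1 = 2.2172.
a = 0.71·2.2172 = 1.574, b = 0.29·2.2172 = 0.643.

a = 1.574, b = 0.643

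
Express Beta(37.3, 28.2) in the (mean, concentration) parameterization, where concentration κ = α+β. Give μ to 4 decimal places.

κ = α+β = 37.3+28.2 = 65.5; μ = α/κ = 37.3/65.5 = 0.5695.

μ = 0.5695, κ = 65.5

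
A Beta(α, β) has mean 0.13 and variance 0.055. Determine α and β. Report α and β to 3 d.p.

α = 0.137, β = 0.919

Write ν = α+β; then α = μν and Var = μ(1−μ)/(ν+1).
ν = μ(1−μ)/Var − 1 = 0.1131/0.055 − 1 = 1.0564.
α = 0.13·1.0564 = 0.137, β = 0.87·1.0564 = 0.919.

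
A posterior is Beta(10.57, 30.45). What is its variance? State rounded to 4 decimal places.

Var = αβ/[(α+β)²(α+β+1)] = (10.57×30.45)/(41.02²×42.02) = 321.8565/70704.549608 = 0.0046.

0.0046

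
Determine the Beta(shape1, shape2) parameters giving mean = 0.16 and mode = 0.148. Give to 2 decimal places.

With s = shape1+shape2: μ = shape1/s and mode = (shape1−1)/(s−2). Eliminating shape1 = μs,
μs − 1 = m(s−2) ⇒ s(μ−m) = 1−2m ⇒ s = 0.704/0.012 = 58.6667.
So shape1 = μs = 9.39, shape2 = (1−μ)s = 49.28.

shape1 = 9.39, shape2 = 49.28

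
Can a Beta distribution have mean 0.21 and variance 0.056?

A Beta with mean μ has variance μ(1−μ)/(α+β+1) < μ(1−μ).
Here μ(1−μ) = 0.21×0.79 = 0.1659, and 0.056 < 0.1659.

Yes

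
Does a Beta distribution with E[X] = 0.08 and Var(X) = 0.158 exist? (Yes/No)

No

The Beta variance bound is σ² < μ(1−μ).
Here μ(1−μ) = 0.08×0.92 = 0.0736, and 0.158 ≥ 0.0736.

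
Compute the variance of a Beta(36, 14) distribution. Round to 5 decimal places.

0.00395

α+β = 50 and αβ = 504, so Var = αβ/[(α+β)²(α+β+1)] = 504/127500 = 0.00395.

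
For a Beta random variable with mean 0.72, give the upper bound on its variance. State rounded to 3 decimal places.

Var = μ(1−μ)/(α+β+1), which approaches μ(1−μ) as α+β → 0.
So the supremum is μ(1−μ) = 0.72×0.28 = 0.202.

0.202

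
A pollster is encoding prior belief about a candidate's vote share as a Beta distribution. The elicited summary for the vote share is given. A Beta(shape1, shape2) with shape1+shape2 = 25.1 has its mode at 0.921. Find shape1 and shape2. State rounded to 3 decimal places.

shape1 = 22.275, shape2 = 2.825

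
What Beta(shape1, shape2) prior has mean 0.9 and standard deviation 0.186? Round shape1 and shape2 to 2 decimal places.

shape1 = 1.44, shape2 = 0.16

First σ² = 0.034596. Setting shape1 = μn, shape2 = (1−μ)n with n = shape1+shape2,
μ(1−μ)/(n+1) = 0.034596 ⇒ n+1 = 0.09/0.034596 = 2.6015 ⇒ n = 1.6015.
Hence shape1 = 0.9×1.6015 = 1.44, shape2 = 0.1×1.6015 = 0.16.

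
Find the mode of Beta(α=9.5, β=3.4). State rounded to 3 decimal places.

With α,β > 1, mode = (α−1)/(α+β−2) = 8.5/10.9 = 0.780.

0.780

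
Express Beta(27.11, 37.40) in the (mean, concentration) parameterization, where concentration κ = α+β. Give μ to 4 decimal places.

κ = α+β = 27.11+37.40 = 64.51; μ = α/κ = 27.11/64.51 = 0.4202.

μ = 0.4202, κ = 64.51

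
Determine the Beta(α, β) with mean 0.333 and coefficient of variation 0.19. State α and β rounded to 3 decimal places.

Var = (CV·μ)² = (0.19×0.333)² = 0.004003.
α+β = μ(1−μ)/Var − 1 = 0.222111/0.004003 − 1 = 54.4848.
Thus α = 0.333·54.4848 = 18.143 and β = 0.667·54.4848 = 36.341.

α = 18.143, β = 36.341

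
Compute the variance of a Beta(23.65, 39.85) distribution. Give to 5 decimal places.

Var = αβ/[(α+β)²(α+β+1)] = (23.65×39.85)/(63.50²×64.50) = 942.4525/260080.125000 = 0.00362.

0.00362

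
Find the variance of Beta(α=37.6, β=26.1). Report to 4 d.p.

μ = 37.6/63.7 = 0.590267; Var = μ(1−μ)/(α+β+1) = 0.2418519/64.7 = 0.0037.

0.0037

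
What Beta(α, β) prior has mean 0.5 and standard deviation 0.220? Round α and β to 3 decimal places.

α = 2.083, β = 2.083

σ² = 0.220² = 0.048400.
With s = α+β, Var = μ(1−μ)/(s+1), so s+1 = (0.5×0.5)/0.048400 = 5.1653 and s = 4.1653.
α = μs = 2.083, β = (1−μ)s = 2.083.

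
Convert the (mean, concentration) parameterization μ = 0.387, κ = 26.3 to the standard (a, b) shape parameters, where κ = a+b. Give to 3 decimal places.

a = μκ = 0.387×26.3 = 10.178 and b = (1−μ)κ = 0.613×26.3 = 16.122.

a = 10.178, b = 16.122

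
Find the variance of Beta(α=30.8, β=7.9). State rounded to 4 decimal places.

μ = 30.8/38.7 = 0.795866; Var = μ(1−μ)/(α+β+1) = 0.1624635/39.7 = 0.0041.

0.0041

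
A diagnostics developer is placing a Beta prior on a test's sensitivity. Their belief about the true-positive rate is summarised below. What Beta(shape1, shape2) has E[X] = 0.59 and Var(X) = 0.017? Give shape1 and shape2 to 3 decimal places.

shape1 = 7.805, shape2 = 5.424

Write ν = shape1+shape2; then shape1 = μν and Var = μ(1−μ)/(ν+1).
ν = μ(1−μ)/Var − 1 = 0.2419/0.017 − 1 = 13.2294.
shape1 = 0.59·13.2294 = 7.805, shape2 = 0.41·13.2294 = 5.424.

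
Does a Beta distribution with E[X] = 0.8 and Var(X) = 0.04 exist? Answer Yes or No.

The Beta variance bound is σ² < μ(1−μ).
Here μ(1−μ) = 0.8×0.2 = 0.16, and 0.04 < 0.16.

Yes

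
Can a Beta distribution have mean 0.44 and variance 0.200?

A Beta with mean μ has variance μ(1−μ)/(α+β+1) < μ(1−μ).
Here μ(1−μ) = 0.44×0.56 = 0.2464, and 0.200 < 0.2464.

Yes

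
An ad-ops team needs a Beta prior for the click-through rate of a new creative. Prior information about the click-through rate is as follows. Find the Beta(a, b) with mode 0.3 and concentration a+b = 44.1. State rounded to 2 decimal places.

Since the density peak of Beta(a,b) is at (a−1)/(a+b−2),
a = 1 + 0.3(44.1−2) = 13.63 and b = 44.1 − 13.63 = 30.47.

a = 13.63, b = 30.47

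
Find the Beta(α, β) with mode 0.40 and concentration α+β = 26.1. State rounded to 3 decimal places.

α = 10.640, β = 15.460

Since the density peak of Beta(α,β) is at (α−1)/(α+β−2),
α = 1 + 0.40(26.1−2) = 10.640 and β = 26.1 − 10.640 = 15.460.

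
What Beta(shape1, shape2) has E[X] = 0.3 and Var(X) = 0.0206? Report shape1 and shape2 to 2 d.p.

shape1 = 2.76, shape2 = 6.44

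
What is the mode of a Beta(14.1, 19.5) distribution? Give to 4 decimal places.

0.4146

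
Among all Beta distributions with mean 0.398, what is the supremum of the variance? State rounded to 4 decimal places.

0.2396

For fixed mean μ the Beta variance is μ(1−μ)/(α+β+1), increasing as α+β decreases.
Its least upper bound (not attained) is μ(1−μ) = 0.398·0.602 = 0.2396.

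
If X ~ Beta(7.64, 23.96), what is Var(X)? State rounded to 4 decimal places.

0.0056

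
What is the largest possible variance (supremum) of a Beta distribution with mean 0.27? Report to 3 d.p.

Var = μ(1−μ)/(α+β+1), which approaches μ(1−μ) as α+β → 0.
So the supremum is μ(1−μ) = 0.27×0.73 = 0.197.

0.197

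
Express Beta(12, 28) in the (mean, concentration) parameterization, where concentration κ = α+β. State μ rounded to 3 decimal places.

κ = α+β = 12+28 = 40; μ = α/κ = 12/40 = 0.300.

μ = 0.300, κ = 40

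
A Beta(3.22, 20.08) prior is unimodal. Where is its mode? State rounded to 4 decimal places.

0.1042

The density x^(α−1)(1−x)^(β−1) is maximised at (α−1)/(α+β−2) = 2.22/21.30 = 0.1042.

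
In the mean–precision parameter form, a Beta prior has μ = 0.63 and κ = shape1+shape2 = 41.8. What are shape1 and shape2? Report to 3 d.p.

shape1 = μκ = 0.63×41.8 = 26.334 and shape2 = (1−μ)κ = 0.37×41.8 = 15.466.

shape1 = 26.334, shape2 = 15.466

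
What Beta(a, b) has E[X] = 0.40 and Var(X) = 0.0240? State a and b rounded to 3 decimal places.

Let s = a+b. The Beta variance is μ(1−μ)/(s+1).
So s+1 = μ(1−μ)/σ² = (0.40×0.60)/0.0240 = 0.2400/0.0240 = 10.0000, giving s = 9.0000.
Then a = μs = 0.40×9.0000 = 3.600 and b = (1−μ)s = 0.60×9.0000 = 5.400.

a = 3.600, b = 5.400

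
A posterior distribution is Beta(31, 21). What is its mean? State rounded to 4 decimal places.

The Beta mean is α/(α+β) = 31/(31+21) = 0.5962.

0.5962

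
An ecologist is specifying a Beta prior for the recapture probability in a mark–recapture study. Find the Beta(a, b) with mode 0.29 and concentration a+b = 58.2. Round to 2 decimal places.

a = 17.30, b = 40.90

Since the density peak of Beta(a,b) is at (a−1)/(a+b−2),
a = 1 + 0.29(58.2−2) = 17.30 and b = 58.2 − 17.30 = 40.90.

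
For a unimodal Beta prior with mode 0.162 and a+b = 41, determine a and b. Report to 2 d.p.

a = 7.32, b = 33.68

For a,b>1 the mode is (a−1)/(a+b−2), so a = mode·(κ−2)+1 = 0.162×39+1 = 7.32.
And b = (1−mode)·(κ−2)+1 = 0.838×39+1 = 33.68.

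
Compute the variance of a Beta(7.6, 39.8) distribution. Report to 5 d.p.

0.00278

α+β = 47.4 and αβ = 302.48, so Var = αβ/[(α+β)²(α+β+1)] = 302.48/108743.184 = 0.00278.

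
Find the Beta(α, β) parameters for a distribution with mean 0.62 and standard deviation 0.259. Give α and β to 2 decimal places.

First σ² = 0.067081. Setting α = μn, β = (1−μ)n with n = α+β,
μ(1−μ)/(n+1) = 0.067081 ⇒ n+1 = 0.2356/0.067081 = 3.5122 ⇒ n = 2.5122.
Hence α = 0.62×2.5122 = 1.56, β = 0.38×2.5122 = 0.95.

α = 1.56, β = 0.95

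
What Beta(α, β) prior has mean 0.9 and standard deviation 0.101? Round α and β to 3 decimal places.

σ² = 0.101² = 0.010201.
With s = α+β, Var = μ(1−μ)/(s+1), so s+1 = (0.9×0.1)/0.010201 = 8.8227 and s = 7.8227.
α = μs = 7.040, β = (1−μ)s = 0.782.

α = 7.040, β = 0.782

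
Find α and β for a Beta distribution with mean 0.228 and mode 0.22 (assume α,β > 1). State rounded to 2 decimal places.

Let s = α+β. Mean gives α = μs = 0.228s; mode gives (α−1)/(s−2) = 0.22.
Substituting: 0.228s − 1 = 0.22(s−2) = 0.22s − 0.44, so 0.008s = 0.56 and s = 70.0000.
Then α = 0.228×70.0000 = 15.96 and β = s−α = 54.04.

α = 15.96, β = 54.04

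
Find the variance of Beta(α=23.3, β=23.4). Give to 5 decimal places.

0.00524

Var = αβ/[(α+β)²(α+β+1)] = (23.3×23.4)/(46.7²×47.7) = 545.22/104028.453 = 0.00524.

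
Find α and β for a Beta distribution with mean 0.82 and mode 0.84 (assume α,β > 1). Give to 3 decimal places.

With s = α+β: μ = α/s and mode = (α−1)/(s−2). Eliminating α = μs,
μs − 1 = m(s−2) ⇒ s(μ−m) = 1−2m ⇒ s = -0.68/-0.02 = 34.0000.
So α = μs = 27.880, β = (1−μ)s = 6.120.

α = 27.880, β = 6.120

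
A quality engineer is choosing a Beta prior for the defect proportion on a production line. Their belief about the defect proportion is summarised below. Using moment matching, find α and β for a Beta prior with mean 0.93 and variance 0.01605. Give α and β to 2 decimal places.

By moment matching, α+β = μ(1−μ)/σ² − 1 = (0.93·0.07)/0.01605 − 1 = 4.0561 − 1 = 3.0561.
Since α/(α+β) = μ, α = 0.93·3.0561 = 2.84 and β = 0.07·3.0561 = 0.21.

α = 2.84, β = 0.21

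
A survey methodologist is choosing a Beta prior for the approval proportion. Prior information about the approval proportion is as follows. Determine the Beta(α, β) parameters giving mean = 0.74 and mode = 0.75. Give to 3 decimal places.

α = 37.000, β = 13.000

With s = α+β: μ = α/s and mode = (α−1)/(s−2). Eliminating α = μs,
μs − 1 = m(s−2) ⇒ s(μ−m) = 1−2m ⇒ s = -0.50/-0.01 = 50.0000.
So α = μs = 37.000, β = (1−μ)s = 13.000.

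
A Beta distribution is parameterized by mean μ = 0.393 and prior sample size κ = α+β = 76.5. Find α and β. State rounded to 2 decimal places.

α = 30.06, β = 46.44

Split κ in proportion μ : (1−μ): α = 0.393·76.5 = 30.06, β = 76.5 − 30.06 = 46.44.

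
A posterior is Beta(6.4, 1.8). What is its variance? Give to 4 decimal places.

α+β = 8.2 and αβ = 11.52, so Var = αβ/[(α+β)²(α+β+1)] = 11.52/618.608 = 0.0186.

0.0186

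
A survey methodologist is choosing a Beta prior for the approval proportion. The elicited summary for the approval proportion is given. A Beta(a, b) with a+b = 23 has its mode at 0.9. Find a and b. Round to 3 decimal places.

a = 19.900, b = 3.100

For a,b>1 the mode is (a−1)/(a+b−2), so a = mode·(κ−2)+1 = 0.9×21+1 = 19.900.
And b = (1−mode)·(κ−2)+1 = 0.1×21+1 = 3.100.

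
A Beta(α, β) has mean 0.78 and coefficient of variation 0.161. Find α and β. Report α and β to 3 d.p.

α = 7.707, β = 2.174

σ = CV·μ = 0.161×0.78 = 0.12558, so σ² = 0.015770.
s+1 = μ(1−μ)/σ² = 0.1716/0.015770 = 10.8812, so s = α+β = 9.8812.
α = μs = 7.707, β = (1−μ)s = 2.174.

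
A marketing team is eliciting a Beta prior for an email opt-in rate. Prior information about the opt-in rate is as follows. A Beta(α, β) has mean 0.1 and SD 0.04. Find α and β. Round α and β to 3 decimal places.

α = 5.525, β = 49.725

First σ² = 0.0016. Setting α = μn, β = (1−μ)n with n = α+β,
μ(1−μ)/(n+1) = 0.0016 ⇒ n+1 = 0.09/0.0016 = 56.2500 ⇒ n = 55.2500.
Hence α = 0.1×55.2500 = 5.525, β = 0.9×55.2500 = 49.725.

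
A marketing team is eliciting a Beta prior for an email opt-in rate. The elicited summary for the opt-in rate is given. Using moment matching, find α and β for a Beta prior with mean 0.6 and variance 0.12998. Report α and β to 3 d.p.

Let s = α+β. The Beta variance is μ(1−μ)/(s+1).
So s+1 = μ(1−μ)/σ² = (0.6×0.4)/0.12998 = 0.24/0.12998 = 1.8464, giving s = 0.8464.
Then α = μs = 0.6×0.8464 = 0.508 and β = (1−μ)s = 0.4×0.8464 = 0.339.

α = 0.508, β = 0.339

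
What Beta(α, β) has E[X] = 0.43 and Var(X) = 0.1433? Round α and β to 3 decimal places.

α = 0.305, β = 0.405

Let s = α+β. The Beta variance is μ(1−μ)/(s+1).
So s+1 = μ(1−μ)/σ² = (0.43×0.57)/0.1433 = 0.2451/0.1433 = 1.7104, giving s = 0.7104.
Then α = μs = 0.43×0.7104 = 0.305 and β = (1−μ)s = 0.57×0.7104 = 0.405.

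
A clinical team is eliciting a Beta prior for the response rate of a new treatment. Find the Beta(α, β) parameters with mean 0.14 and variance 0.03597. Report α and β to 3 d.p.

α = 0.329, β = 2.019

Write ν = α+β; then α = μν and Var = μ(1−μ)/(ν+1).
ν = μ(1−μ)/Var − 1 = 0.1204/0.03597 − 1 = 2.3472.
α = 0.14·2.3472 = 0.329, β = 0.86·2.3472 = 2.019.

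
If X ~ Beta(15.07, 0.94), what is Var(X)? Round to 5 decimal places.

0.00325

μ = 15.07/16.01 = 0.941287; Var = μ(1−μ)/(α+β+1) = 0.0552661/17.01 = 0.00325.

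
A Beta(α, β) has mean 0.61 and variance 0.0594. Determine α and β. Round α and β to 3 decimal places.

Write ν = α+β; then α = μν and Var = μ(1−μ)/(ν+1).
ν = μ(1−μ)/Var − 1 = 0.2379/0.0594 − 1 = 3.0051.
α = 0.61·3.0051 = 1.833, β = 0.39·3.0051 = 1.172.

α = 1.833, β = 1.172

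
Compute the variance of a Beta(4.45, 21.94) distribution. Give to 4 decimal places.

0.0051

Var = αβ/[(α+β)²(α+β+1)] = (4.45×21.94)/(26.39²×27.39) = 97.6330/19075.275219 = 0.0051.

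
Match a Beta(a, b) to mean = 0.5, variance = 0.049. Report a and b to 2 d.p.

Let s = a+b. The Beta variance is μ(1−μ)/(s+1).
So s+1 = μ(1−μ)/σ² = (0.5×0.5)/0.049 = 0.25/0.049 = 5.1020, giving s = 4.1020.
Then a = μs = 0.5×4.1020 = 2.05 and b = (1−μ)s = 0.5×4.1020 = 2.05.

a = 2.05, b = 2.05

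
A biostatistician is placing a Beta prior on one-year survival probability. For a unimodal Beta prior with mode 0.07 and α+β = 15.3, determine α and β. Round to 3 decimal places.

α = 1.931, β = 13.369

For α,β>1 the mode is (α−1)/(α+β−2), so α = mode·(κ−2)+1 = 0.07×13.3+1 = 1.931.
And β = (1−mode)·(κ−2)+1 = 0.93×13.3+1 = 13.369.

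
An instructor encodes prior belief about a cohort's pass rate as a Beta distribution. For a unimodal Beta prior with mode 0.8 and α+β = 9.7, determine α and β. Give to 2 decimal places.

Mode = (α−1)/(κ−2) with κ = α+β, so α−1 = 0.8·7.7 = 6.16.
α = 7.16; β = κ − α = 2.54.

α = 7.16, β = 2.54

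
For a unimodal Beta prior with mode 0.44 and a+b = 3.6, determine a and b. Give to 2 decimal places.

a = 1.70, b = 1.90

For a,b>1 the mode is (a−1)/(a+b−2), so a = mode·(κ−2)+1 = 0.44×1.6+1 = 1.70.
And b = (1−mode)·(κ−2)+1 = 0.56×1.6+1 = 1.90.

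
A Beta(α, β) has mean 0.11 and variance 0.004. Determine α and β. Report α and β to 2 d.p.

α = 2.58, β = 20.89

Write ν = α+β; then α = μν and Var = μ(1−μ)/(ν+1).
ν = μ(1−μ)/Var − 1 = 0.0979/0.004 − 1 = 23.4750.
α = 0.11·23.4750 = 2.58, β = 0.89·23.4750 = 20.89.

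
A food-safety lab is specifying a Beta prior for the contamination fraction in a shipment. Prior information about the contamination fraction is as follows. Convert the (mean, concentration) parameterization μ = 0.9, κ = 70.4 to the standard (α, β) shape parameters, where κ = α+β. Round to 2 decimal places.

α = 63.36, β = 7.04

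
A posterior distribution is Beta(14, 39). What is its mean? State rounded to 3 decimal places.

The Beta mean is α/(α+β) = 14/(14+39) = 0.264.

0.264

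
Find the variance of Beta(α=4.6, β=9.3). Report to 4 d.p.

μ = 4.6/13.9 = 0.330935; Var = μ(1−μ)/(α+β+1) = 0.2214171/14.9 = 0.0149.

0.0149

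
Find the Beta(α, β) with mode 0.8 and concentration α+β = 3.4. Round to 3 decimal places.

For α,β>1 the mode is (α−1)/(α+β−2), so α = mode·(κ−2)+1 = 0.8×1.4+1 = 2.120.
And β = (1−mode)·(κ−2)+1 = 0.2×1.4+1 = 1.280.

α = 2.120, β = 1.280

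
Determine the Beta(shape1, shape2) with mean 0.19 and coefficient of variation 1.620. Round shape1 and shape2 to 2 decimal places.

shape1 = 0.12, shape2 = 0.51

σ = CV·μ = 1.620×0.19 = 0.30780, so σ² = 0.094741.
s+1 = μ(1−μ)/σ² = 0.1539/0.094741 = 1.6244, so s = shape1+shape2 = 0.6244.
shape1 = μs = 0.12, shape2 = (1−μ)s = 0.51.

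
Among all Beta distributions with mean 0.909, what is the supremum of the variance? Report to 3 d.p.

0.083

For fixed mean μ the Beta variance is μ(1−μ)/(α+β+1), increasing as α+β decreases.
Its least upper bound (not attained) is μ(1−μ) = 0.909·0.091 = 0.083.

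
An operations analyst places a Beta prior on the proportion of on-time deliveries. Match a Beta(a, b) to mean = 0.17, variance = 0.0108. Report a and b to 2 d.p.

Let s = a+b. The Beta variance is μ(1−μ)/(s+1).
So s+1 = μ(1−μ)/σ² = (0.17×0.83)/0.0108 = 0.1411/0.0108 = 13.0648, giving s = 12.0648.
Then a = μs = 0.17×12.0648 = 2.05 and b = (1−μ)s = 0.83×12.0648 = 10.01.

a = 2.05, b = 10.01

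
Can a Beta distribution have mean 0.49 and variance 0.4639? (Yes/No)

A Beta with mean μ has variance μ(1−μ)/(α+β+1) < μ(1−μ).
Here μ(1−μ) = 0.49×0.51 = 0.2499, and 0.4639 ≥ 0.2499.

No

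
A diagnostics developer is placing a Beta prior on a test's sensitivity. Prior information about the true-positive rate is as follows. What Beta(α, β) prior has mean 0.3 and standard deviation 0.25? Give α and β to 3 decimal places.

α = 0.708, β = 1.652

Variance = 0.25² = 0.0625. The moment-matching identity α+β = μ(1−μ)/Var − 1 gives
α+β = 0.21/0.0625 − 1 = 2.3600, so α = μ·2.3600 = 0.708 and β = (1−μ)·2.3600 = 1.652.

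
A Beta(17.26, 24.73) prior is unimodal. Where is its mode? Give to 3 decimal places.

0.407

With α,β > 1, mode = (α−1)/(α+β−2) = 16.26/39.99 = 0.407.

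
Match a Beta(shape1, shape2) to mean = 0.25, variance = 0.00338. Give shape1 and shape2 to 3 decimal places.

Let s = shape1+shape2. The Beta variance is μ(1−μ)/(s+1).
So s+1 = μ(1−μ)/σ² = (0.25×0.75)/0.00338 = 0.1875/0.00338 = 55.4734, giving s = 54.4734.
Then shape1 = μs = 0.25×54.4734 = 13.618 and shape2 = (1−μ)s = 0.75×54.4734 = 40.855.

shape1 = 13.618, shape2 = 40.855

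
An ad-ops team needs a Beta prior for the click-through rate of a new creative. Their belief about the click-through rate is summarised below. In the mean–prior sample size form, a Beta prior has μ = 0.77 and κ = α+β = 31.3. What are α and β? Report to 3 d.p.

α = 24.101, β = 7.199

α = μκ = 0.77×31.3 = 24.101 and β = (1−μ)κ = 0.23×31.3 = 7.199.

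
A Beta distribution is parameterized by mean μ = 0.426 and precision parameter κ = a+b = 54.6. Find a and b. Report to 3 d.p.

a = 23.260, b = 31.340

a = μκ = 0.426×54.6 = 23.260 and b = (1−μ)κ = 0.574×54.6 = 31.340.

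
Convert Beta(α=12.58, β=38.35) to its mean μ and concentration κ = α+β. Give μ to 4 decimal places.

κ = α+β = 12.58+38.35 = 50.93; μ = α/κ = 12.58/50.93 = 0.2470.

μ = 0.2470, κ = 50.93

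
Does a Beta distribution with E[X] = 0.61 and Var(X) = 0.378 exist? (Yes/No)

No

A Beta with mean μ has variance μ(1−μ)/(α+β+1) < μ(1−μ).
Here μ(1−μ) = 0.61×0.39 = 0.2379, and 0.378 ≥ 0.2379.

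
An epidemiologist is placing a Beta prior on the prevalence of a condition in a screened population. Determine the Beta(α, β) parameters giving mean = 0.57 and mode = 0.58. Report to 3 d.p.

α = 9.120, β = 6.880

With s = α+β: μ = α/s and mode = (α−1)/(s−2). Eliminating α = μs,
μs − 1 = m(s−2) ⇒ s(μ−m) = 1−2m ⇒ s = -0.16/-0.01 = 16.0000.
So α = μs = 9.120, β = (1−μ)s = 6.880.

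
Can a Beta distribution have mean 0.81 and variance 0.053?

A Beta with mean μ has variance μ(1−μ)/(α+β+1) < μ(1−μ).
Here μ(1−μ) = 0.81×0.19 = 0.1539, and 0.053 < 0.1539.

Yes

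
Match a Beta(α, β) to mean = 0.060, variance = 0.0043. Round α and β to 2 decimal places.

α = 0.73, β = 11.39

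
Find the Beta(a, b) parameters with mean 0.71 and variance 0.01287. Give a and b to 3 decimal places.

By moment matching, a+b = μ(1−μ)/σ² − 1 = (0.71·0.29)/0.01287 − 1 = 15.9984 − 1 = 14.9984.
Since a/(a+b) = μ, a = 0.71·14.9984 = 10.649 and b = 0.29·14.9984 = 4.350.

a = 10.649, b = 4.350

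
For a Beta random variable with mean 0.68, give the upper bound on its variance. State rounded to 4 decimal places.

0.2176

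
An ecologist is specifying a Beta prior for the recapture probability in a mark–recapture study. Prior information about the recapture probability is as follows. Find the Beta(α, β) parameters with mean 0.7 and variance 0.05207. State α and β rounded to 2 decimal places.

α = 2.12, β = 0.91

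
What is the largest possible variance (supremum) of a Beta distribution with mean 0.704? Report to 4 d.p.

0.2084

Var = μ(1−μ)/(α+β+1), which approaches μ(1−μ) as α+β → 0.
So the supremum is μ(1−μ) = 0.704×0.296 = 0.2084.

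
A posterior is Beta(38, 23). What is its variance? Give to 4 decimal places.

Var = αβ/[(α+β)²(α+β+1)] = (38×23)/(61²×62) = 874/230702 = 0.0038.

0.0038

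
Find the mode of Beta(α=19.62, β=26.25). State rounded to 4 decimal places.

With α,β > 1, mode = (α−1)/(α+β−2) = 18.62/43.87 = 0.4244.

0.4244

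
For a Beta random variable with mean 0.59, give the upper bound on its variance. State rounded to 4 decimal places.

0.2419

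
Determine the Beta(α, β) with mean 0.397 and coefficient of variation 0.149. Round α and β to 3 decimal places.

Var = (CV·μ)² = (0.149×0.397)² = 0.003499.
α+β = μ(1−μ)/Var − 1 = 0.239391/0.003499 − 1 = 67.4155.
Thus α = 0.397·67.4155 = 26.764 and β = 0.603·67.4155 = 40.652.

α = 26.764, β = 40.652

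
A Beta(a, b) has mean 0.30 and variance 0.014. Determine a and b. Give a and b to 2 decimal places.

a = 4.20, b = 9.80

By moment matching, a+b = μ(1−μ)/σ² − 1 = (0.30·0.70)/0.014 − 1 = 15.0000 − 1 = 14.0000.
Since a/(a+b) = μ, a = 0.30·14.0000 = 4.20 and b = 0.70·14.0000 = 9.80.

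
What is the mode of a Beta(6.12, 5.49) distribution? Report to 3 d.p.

The density x^(α−1)(1−x)^(β−1) is maximised at (α−1)/(α+β−2) = 5.12/9.61 = 0.533.

0.533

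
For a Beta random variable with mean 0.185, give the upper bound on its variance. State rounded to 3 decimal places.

For fixed mean μ the Beta variance is μ(1−μ)/(α+β+1), increasing as α+β decreases.
Its least upper bound (not attained) is μ(1−μ) = 0.185·0.815 = 0.151.

0.151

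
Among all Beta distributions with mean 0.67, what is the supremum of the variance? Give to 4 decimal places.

0.2211

For fixed mean μ the Beta variance is μ(1−μ)/(α+β+1), increasing as α+β decreases.
Its least upper bound (not attained) is μ(1−μ) = 0.67·0.33 = 0.2211.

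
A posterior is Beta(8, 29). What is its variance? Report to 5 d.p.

0.00446

Var = αβ/[(α+β)²(α+β+1)] = (8×29)/(37²×38) = 232/52022 = 0.00446.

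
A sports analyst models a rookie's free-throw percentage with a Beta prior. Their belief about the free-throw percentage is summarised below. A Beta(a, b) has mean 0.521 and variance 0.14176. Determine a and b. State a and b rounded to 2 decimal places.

a = 0.40, b = 0.36

By moment matching, a+b = μ(1−μ)/σ² − 1 = (0.521·0.479)/0.14176 − 1 = 1.7604 − 1 = 0.7604.
Since a/(a+b) = μ, a = 0.521·0.7604 = 0.40 and b = 0.479·0.7604 = 0.36.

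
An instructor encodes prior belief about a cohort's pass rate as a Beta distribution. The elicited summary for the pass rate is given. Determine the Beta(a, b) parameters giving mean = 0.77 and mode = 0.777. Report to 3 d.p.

a = 60.940, b = 18.203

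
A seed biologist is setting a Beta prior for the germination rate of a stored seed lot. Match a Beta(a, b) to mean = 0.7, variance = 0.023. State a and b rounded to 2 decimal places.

Let s = a+b. The Beta variance is μ(1−μ)/(s+1).
So s+1 = μ(1−μ)/σ² = (0.7×0.3)/0.023 = 0.21/0.023 = 9.1304, giving s = 8.1304.
Then a = μs = 0.7×8.1304 = 5.69 and b = (1−μ)s = 0.3×8.1304 = 2.44.

a = 5.69, b = 2.44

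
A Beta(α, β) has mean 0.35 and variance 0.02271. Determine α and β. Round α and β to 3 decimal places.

By moment matching, α+β = μ(1−μ)/σ² − 1 = (0.35·0.65)/0.02271 − 1 = 10.0176 − 1 = 9.0176.
Since α/(α+β) = μ, α = 0.35·9.0176 = 3.156 and β = 0.65·9.0176 = 5.861.

α = 3.156, β = 5.861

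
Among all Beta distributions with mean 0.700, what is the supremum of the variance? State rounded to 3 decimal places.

For fixed mean μ the Beta variance is μ(1−μ)/(α+β+1), increasing as α+β decreases.
Its least upper bound (not attained) is μ(1−μ) = 0.700·0.300 = 0.210.

0.210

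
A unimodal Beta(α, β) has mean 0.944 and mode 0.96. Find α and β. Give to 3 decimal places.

α = 54.280, β = 3.220

Let s = α+β. Mean gives α = μs = 0.944s; mode gives (α−1)/(s−2) = 0.96.
Substituting: 0.944s − 1 = 0.96(s−2) = 0.96s − 1.92, so -0.016s = -0.92 and s = 57.5000.
Then α = 0.944×57.5000 = 54.280 and β = s−α = 3.220.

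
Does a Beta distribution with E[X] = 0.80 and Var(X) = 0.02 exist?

Yes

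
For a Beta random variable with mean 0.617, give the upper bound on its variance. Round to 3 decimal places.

0.236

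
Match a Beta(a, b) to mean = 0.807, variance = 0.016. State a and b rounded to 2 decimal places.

a = 7.05, b = 1.69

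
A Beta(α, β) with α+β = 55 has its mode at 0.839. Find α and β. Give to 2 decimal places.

α = 45.47, β = 9.53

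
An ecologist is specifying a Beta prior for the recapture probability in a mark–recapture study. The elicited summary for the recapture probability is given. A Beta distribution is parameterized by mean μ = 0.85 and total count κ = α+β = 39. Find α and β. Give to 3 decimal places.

α = 33.150, β = 5.850

α = μκ = 0.85×39 = 33.150 and β = (1−μ)κ = 0.15×39 = 5.850.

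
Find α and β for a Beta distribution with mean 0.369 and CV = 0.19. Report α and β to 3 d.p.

α = 17.110, β = 29.259

Var = (CV·μ)² = (0.19×0.369)² = 0.004915.
α+β = μ(1−μ)/Var − 1 = 0.232839/0.004915 − 1 = 46.3692.
Thus α = 0.369·46.3692 = 17.110 and β = 0.631·46.3692 = 29.259.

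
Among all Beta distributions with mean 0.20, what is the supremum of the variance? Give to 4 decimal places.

For fixed mean μ the Beta variance is μ(1−μ)/(α+β+1), increasing as α+β decreases.
Its least upper bound (not attained) is μ(1−μ) = 0.20·0.80 = 0.1600.

0.1600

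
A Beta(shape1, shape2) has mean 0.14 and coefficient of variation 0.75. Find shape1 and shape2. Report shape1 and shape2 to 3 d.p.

Var = (CV·μ)² = (0.75×0.14)² = 0.011025.
shape1+shape2 = μ(1−μ)/Var − 1 = 0.1204/0.011025 − 1 = 9.9206.
Thus shape1 = 0.14·9.9206 = 1.389 and shape2 = 0.86·9.9206 = 8.532.

shape1 = 1.389, shape2 = 8.532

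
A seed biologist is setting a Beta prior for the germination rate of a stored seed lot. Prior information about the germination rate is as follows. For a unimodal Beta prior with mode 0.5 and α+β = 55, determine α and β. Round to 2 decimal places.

α = 27.50, β = 27.50

Mode = (α−1)/(κ−2) with κ = α+β, so α−1 = 0.5·53 = 26.50.
α = 27.50; β = κ − α = 27.50.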